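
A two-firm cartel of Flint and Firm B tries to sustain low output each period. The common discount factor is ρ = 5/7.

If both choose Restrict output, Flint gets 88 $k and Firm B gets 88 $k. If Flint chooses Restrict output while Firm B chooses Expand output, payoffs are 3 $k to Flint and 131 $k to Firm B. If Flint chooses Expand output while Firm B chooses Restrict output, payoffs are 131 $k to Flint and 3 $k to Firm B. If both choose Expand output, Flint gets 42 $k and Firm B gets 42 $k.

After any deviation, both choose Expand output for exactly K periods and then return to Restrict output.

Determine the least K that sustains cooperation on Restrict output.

IC: ρ(1−ρ^K)/(1−ρ) ≥ (131−88)/(88−42) = 43/46.
With ρ = 5/7: need 1 − ρ^K ≥ 43/46·(1−5/7)/(5/7), i.e. ρ^K ≤ 0.6261.
Since (5/7)^1 = 0.7143 and (5/7)^2 = 0.5102, the smallest such K is 2.

2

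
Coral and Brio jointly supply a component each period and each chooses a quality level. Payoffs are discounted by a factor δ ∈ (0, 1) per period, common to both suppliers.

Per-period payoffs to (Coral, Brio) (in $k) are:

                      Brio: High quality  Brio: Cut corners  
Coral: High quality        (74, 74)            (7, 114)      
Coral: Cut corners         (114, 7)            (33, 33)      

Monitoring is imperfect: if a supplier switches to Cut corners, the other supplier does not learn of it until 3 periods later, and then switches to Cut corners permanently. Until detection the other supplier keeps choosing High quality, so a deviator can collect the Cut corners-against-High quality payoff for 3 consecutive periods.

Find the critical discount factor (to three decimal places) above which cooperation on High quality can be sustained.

Deviating for the 3 undetected periods gains 114−74 = 40 per period over cooperation, then loses 74−33 = 41 per period forever once punishment starts.
Gain: 40(1 + δ + … + δ^2); loss: 41·δ^3/(1−δ).
No profitable deviation ⇔ 40(1−δ^3) ≤ 41·δ^3, i.e. δ^3 ≥ 40/(40+41) = 40/81.
Hence δ ≥ (40/81)^(1/3) ≈ 0.790.

0.790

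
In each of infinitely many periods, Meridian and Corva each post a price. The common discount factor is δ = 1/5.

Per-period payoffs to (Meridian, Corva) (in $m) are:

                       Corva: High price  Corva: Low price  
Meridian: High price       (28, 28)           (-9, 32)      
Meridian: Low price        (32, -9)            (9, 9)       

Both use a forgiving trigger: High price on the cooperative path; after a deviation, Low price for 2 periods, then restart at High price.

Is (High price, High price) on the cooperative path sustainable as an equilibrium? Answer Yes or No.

Comparing payoff streams over the 3 periods until play realigns: cooperate → 28(1+δ+…+δ^2); deviate → 32 + 9(δ+…+δ^2).
Cooperation is sustained iff (28−9)(δ+…+δ^2) ≥ 32−28.
δ+…+δ^2 = 1/5·(1−(1/5)^2)/(1−1/5) = 0.2400, and (32−28)/(28−9) = 0.2105.
0.2400 ≥ 0.2105, so cooperation is sustainable.

Yes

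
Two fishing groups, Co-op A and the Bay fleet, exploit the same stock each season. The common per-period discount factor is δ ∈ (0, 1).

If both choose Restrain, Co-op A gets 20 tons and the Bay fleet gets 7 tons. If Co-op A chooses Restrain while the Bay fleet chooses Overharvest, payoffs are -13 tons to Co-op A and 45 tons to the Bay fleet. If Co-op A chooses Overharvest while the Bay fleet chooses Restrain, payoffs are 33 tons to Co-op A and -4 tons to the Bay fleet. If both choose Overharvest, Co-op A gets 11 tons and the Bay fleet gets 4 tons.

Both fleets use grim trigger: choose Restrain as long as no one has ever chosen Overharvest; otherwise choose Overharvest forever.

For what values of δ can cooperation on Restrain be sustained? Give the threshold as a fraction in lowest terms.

38/41

Co-op A's threshold: (33−20)/(33−11) = 13/22.
the Bay fleet's threshold: (45−7)/(45−4) = 38/41.
13/22 < 38/41, so the Bay fleet binds and δ* = 38/41.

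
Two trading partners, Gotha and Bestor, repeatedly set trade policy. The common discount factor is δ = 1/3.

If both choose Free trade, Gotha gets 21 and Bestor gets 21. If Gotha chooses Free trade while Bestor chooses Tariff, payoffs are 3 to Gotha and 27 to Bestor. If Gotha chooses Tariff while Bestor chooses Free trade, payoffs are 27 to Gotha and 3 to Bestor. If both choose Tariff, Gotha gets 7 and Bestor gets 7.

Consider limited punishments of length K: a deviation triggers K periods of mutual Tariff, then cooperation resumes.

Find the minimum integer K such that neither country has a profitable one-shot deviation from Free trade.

2

Need Σ_{k=1}^{K} δ^k ≥ (27−21)/(21−7) = 0.4286 at δ = 1/3.
At K = 1 the sum is 0.3333 < 0.4286; at K = 2 it is 0.4444 ≥ 0.4286.
So the minimum punishment length is K = 2.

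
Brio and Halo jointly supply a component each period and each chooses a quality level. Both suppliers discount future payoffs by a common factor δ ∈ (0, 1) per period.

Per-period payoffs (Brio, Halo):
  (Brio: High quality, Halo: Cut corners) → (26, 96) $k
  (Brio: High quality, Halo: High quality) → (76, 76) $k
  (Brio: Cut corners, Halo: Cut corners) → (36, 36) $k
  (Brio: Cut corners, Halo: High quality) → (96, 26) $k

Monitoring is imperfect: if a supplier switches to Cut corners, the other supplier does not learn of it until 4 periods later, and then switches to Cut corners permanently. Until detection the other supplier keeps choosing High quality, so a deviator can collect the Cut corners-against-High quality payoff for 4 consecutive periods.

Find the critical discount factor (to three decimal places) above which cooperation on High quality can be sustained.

Deviating for the 4 undetected periods gains 96−76 = 20 per period over cooperation, then loses 76−36 = 40 per period forever once punishment starts.
Gain: 20(1 + δ + … + δ^3); loss: 40·δ^4/(1−δ).
No profitable deviation ⇔ 20(1−δ^4) ≤ 40·δ^4, i.e. δ^4 ≥ 20/(20+40) = 1/3.
Hence δ ≥ (1/3)^(1/4) ≈ 0.760.

0.760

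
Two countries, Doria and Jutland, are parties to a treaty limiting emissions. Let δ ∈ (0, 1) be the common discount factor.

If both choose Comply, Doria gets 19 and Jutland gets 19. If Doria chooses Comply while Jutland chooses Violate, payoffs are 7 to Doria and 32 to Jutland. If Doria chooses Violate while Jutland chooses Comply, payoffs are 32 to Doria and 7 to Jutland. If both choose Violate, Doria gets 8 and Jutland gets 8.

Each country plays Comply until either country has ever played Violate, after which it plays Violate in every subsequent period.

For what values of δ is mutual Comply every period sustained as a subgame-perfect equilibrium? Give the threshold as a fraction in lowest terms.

13/24

Under grim trigger the critical discount factor is (T−C)/(T−P) with T = 32, C = 19, P = 8.
δ* = (32−19)/(32−8) = 13/24.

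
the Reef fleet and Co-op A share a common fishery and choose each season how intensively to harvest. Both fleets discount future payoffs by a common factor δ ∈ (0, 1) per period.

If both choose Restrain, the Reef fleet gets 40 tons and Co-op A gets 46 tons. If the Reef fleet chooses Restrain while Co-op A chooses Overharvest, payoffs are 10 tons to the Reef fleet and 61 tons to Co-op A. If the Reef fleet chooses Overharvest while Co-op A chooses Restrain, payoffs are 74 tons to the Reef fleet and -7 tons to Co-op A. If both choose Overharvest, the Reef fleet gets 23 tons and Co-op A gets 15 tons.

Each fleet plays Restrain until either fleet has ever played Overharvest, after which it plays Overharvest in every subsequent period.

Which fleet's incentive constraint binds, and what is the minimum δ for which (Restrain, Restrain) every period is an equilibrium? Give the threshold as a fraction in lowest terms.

the Reef fleet; δ ≥ 2/3

the Reef fleet's threshold: (74−40)/(74−23) = 2/3.
Co-op A's threshold: (61−46)/(61−15) = 15/46.
2/3 > 15/46, so the Reef fleet binds and δ* = 2/3.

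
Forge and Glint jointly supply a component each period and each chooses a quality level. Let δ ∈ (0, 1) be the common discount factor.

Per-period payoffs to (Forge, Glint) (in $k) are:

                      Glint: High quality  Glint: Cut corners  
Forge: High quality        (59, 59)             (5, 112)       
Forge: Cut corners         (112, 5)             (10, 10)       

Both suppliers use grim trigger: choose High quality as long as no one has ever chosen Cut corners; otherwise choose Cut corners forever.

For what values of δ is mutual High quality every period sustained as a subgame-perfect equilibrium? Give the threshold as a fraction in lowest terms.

Under grim trigger the critical discount factor is (T−C)/(T−P) with T = 112, C = 59, P = 10.
δ* = (112−59)/(112−10) = 53/102.

53/102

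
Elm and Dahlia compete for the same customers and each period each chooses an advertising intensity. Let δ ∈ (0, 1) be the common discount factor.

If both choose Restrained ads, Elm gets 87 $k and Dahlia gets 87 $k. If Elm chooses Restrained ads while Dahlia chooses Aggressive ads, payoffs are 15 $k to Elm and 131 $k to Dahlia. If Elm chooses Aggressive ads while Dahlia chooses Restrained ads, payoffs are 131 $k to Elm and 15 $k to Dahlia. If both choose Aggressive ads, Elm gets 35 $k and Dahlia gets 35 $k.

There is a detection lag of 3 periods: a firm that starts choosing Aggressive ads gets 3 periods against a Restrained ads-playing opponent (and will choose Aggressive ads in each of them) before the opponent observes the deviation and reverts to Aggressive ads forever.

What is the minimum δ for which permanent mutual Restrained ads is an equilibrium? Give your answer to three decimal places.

0.771

Deviating for the 3 undetected periods gains 131−87 = 44 per period over cooperation, then loses 87−35 = 52 per period forever once punishment starts.
Gain: 44(1 + δ + … + δ^2); loss: 52·δ^3/(1−δ).
No profitable deviation ⇔ 44(1−δ^3) ≤ 52·δ^3, i.e. δ^3 ≥ 44/(44+52) = 11/24.
Hence δ ≥ (11/24)^(1/3) ≈ 0.771.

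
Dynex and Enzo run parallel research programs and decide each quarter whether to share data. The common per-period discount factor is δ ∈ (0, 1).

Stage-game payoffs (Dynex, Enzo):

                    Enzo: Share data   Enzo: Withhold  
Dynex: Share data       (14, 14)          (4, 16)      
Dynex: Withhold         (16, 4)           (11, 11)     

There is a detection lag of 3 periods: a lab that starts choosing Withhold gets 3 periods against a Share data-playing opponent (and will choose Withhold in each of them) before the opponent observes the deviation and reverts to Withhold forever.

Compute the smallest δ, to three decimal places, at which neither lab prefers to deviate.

0.737

The best deviation is to choose Withhold for all 3 undetected periods, earning 16 each, then 11 forever once detected.
Deviation value: 16(1−δ^3)/(1−δ) + 11δ^3/(1−δ); cooperation value: 14/(1−δ).
IC: 14 ≥ 16(1−δ^3) + 11δ^3 = 16 − 5δ^3.
So δ^3 ≥ 2/5, giving δ ≥ (2/5)^(1/3) ≈ 0.737.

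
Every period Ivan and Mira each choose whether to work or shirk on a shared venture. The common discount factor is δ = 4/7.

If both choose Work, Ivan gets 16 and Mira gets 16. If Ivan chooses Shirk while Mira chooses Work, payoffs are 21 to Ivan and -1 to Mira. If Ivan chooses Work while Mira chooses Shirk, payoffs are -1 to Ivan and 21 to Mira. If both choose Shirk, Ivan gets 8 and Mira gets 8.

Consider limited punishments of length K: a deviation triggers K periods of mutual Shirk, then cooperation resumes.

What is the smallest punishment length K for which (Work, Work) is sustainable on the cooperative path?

No profitable deviation requires (16−8)(δ+…+δ^K) ≥ 21−16, i.e. δ+…+δ^K ≥ 5/8 ≈ 0.6250.
With δ = 4/7, the partial sums are K=1: 0.5714, K=2: 0.8980.
K = 2 is the first length at which the sum reaches 0.6250.

2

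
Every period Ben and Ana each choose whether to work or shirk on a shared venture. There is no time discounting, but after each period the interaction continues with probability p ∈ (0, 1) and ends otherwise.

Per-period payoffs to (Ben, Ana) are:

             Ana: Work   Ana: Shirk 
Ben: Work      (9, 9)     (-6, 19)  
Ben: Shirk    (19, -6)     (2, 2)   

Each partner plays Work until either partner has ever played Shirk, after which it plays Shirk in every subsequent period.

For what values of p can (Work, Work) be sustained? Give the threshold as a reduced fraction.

Expected cooperation value is 9 + p·9 + p²·9 + … = 9/(1−p); deviation gives 19 + p·2/(1−p).
9 ≥ 19(1−p) + 2p ⇒ 17p ≥ 10 ⇒ p ≥ 10/17.

10/17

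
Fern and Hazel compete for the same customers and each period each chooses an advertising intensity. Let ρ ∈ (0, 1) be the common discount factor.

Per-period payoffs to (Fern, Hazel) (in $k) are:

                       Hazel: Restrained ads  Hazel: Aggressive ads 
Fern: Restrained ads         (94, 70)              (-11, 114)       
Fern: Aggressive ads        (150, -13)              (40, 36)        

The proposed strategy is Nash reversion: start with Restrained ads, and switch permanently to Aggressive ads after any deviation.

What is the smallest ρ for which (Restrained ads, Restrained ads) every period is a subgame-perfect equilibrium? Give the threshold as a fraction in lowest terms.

22/39

Fern's threshold: (150−94)/(150−40) = 28/55.
Hazel's threshold: (114−70)/(114−36) = 22/39.
28/55 < 22/39, so Hazel binds and ρ* = 22/39.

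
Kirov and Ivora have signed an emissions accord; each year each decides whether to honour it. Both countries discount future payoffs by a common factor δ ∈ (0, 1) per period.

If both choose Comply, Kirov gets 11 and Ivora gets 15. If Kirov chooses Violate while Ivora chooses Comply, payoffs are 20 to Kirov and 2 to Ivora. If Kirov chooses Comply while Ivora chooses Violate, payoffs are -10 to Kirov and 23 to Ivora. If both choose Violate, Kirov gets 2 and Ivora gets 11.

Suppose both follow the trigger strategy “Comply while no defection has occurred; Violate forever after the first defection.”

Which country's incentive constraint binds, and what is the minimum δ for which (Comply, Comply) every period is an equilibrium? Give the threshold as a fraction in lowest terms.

Ivora; δ ≥ 2/3

Kirov: cooperation gives 11 each period; deviation gives 20 once then 2 forever.
  11/(1−δ) ≥ 20 + 2δ/(1−δ) ⇒ δ ≥ 9/18 = 1/2.
Ivora: cooperation gives 15 each period; deviation gives 23 once then 11 forever.
  δ ≥ 8/12 = 2/3.
Both must hold, so the binding constraint is Ivora's: δ ≥ 2/3.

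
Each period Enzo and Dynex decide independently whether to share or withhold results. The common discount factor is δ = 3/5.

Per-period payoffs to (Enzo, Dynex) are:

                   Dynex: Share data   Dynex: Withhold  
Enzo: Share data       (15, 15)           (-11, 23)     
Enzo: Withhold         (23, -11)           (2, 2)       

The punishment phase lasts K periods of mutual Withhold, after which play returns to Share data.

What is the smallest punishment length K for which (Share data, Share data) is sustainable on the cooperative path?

IC: δ(1−δ^K)/(1−δ) ≥ (23−15)/(15−2) = 8/13.
With δ = 3/5: need 1 − δ^K ≥ 8/13·(1−3/5)/(3/5), i.e. δ^K ≤ 0.5897.
Since (3/5)^1 = 0.6000 and (3/5)^2 = 0.3600, the smallest such K is 2.

2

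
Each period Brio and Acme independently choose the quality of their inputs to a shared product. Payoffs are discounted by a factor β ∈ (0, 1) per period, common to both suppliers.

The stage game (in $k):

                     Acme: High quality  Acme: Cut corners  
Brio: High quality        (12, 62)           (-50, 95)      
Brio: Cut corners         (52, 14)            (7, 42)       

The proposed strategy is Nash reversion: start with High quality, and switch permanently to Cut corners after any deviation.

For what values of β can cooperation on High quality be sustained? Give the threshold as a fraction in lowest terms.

8/9

Brio's threshold: (52−12)/(52−7) = 8/9.
Acme's threshold: (95−62)/(95−42) = 33/53.
8/9 > 33/53, so Brio binds and β* = 8/9.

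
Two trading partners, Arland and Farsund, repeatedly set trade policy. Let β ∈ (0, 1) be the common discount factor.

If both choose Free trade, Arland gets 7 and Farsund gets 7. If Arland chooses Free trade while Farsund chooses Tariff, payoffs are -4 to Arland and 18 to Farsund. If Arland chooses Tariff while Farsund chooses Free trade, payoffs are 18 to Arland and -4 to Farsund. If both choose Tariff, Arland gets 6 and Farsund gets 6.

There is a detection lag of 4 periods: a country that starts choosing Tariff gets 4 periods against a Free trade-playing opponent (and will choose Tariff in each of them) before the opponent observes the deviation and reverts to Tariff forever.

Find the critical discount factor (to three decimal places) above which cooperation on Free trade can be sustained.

The best deviation is to choose Tariff for all 4 undetected periods, earning 18 each, then 6 forever once detected.
Deviation value: 18(1−β^4)/(1−β) + 6β^4/(1−β); cooperation value: 7/(1−β).
IC: 7 ≥ 18(1−β^4) + 6β^4 = 18 − 12β^4.
So β^4 ≥ 11/12, giving β ≥ (11/12)^(1/4) ≈ 0.978.

0.978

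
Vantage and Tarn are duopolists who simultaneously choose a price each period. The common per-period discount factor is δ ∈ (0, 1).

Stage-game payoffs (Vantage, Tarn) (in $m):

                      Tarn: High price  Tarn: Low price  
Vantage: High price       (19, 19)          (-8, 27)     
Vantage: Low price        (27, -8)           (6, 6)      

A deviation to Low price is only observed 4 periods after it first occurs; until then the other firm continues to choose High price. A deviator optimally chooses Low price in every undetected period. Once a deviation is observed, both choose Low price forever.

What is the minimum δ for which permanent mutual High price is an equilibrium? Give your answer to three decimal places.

A deviator earns 27 for 4 periods, then 6 forever; cooperating earns 19 forever. Multiplying the IC by (1−δ):
19 ≥ 27(1−δ^4) + 6δ^4, so 21·δ^4 ≥ 8 and δ^4 ≥ 8/21.
δ ≥ (8/21)^(1/4) ≈ 0.786.

0.786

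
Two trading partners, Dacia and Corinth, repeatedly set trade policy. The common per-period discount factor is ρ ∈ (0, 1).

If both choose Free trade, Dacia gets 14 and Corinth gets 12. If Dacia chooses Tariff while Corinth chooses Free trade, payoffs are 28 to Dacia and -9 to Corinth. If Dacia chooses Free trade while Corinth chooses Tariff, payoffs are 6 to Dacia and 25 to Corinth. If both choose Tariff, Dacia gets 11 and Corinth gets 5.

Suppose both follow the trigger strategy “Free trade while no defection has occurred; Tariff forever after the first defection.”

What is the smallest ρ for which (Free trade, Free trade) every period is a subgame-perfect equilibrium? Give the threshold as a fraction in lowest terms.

For Dacia: deviation gain 28−14 = 14, per-period punishment loss 14−11 = 3. IC gives ρ ≥ 14/17.
For Corinth: gain 13, loss 7 per period, so ρ ≥ 13/20.
The tighter constraint is Dacia's, so cooperation needs ρ ≥ 14/17.

14/17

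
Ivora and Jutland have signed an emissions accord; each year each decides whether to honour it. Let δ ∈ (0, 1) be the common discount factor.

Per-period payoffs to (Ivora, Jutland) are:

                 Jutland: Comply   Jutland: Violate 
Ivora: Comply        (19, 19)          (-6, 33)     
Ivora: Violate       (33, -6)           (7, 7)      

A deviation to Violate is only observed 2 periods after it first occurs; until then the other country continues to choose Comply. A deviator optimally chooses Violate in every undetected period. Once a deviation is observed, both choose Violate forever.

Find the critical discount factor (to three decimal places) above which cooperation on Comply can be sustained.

0.734

Deviating for the 2 undetected periods gains 33−19 = 14 per period over cooperation, then loses 19−7 = 12 per period forever once punishment starts.
Gain: 14(1 + δ + … + δ^1); loss: 12·δ^2/(1−δ).
No profitable deviation ⇔ 14(1−δ^2) ≤ 12·δ^2, i.e. δ^2 ≥ 14/(14+12) = 7/13.
Hence δ ≥ (7/13)^(1/2) ≈ 0.734.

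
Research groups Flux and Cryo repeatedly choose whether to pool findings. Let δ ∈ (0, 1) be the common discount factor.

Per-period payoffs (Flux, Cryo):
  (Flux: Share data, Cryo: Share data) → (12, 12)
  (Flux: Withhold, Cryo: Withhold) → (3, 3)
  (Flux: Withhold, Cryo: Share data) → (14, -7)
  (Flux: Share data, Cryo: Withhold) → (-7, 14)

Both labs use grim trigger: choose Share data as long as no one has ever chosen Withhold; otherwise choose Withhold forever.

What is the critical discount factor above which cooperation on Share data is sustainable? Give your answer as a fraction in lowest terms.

Under grim trigger the critical discount factor is (T−C)/(T−P) with T = 14, C = 12, P = 3.
δ* = (14−12)/(14−3) = 2/11.

2/11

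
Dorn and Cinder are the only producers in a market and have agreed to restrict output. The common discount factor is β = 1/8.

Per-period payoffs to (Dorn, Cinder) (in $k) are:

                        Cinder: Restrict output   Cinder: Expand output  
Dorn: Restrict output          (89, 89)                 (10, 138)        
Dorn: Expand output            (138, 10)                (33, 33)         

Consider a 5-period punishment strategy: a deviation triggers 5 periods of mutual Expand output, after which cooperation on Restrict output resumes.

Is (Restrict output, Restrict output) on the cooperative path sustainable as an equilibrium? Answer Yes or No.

No

IC: β+…+β^5 ≥ (138−89)/(89−33) = 7/8.
At β = 1/8: partial sum = 0.1429 < 0.8750. Cooperation not sustainable.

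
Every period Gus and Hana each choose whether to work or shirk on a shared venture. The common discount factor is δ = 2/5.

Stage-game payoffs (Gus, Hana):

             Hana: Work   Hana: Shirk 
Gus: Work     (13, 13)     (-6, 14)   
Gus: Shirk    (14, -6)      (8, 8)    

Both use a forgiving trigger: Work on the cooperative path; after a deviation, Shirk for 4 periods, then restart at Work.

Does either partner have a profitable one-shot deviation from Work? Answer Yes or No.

No

Comparing payoff streams over the 5 periods until play realigns: cooperate → 13(1+δ+…+δ^4); deviate → 14 + 8(δ+…+δ^4).
Cooperation is sustained iff (13−8)(δ+…+δ^4) ≥ 14−13.
δ+…+δ^4 = 2/5·(1−(2/5)^4)/(1−2/5) = 0.6496, and (14−13)/(13−8) = 0.2000.
0.6496 ≥ 0.2000, so cooperation is sustainable.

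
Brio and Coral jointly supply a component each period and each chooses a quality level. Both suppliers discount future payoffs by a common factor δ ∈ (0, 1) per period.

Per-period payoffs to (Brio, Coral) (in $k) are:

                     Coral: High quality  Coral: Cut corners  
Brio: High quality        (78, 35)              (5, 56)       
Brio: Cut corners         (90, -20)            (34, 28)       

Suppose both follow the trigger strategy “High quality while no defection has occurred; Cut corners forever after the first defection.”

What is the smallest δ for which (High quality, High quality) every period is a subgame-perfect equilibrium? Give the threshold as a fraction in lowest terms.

3/4

Brio's threshold: (90−78)/(90−34) = 3/14.
Coral's threshold: (56−35)/(56−28) = 3/4.
3/14 < 3/4, so Coral binds and δ* = 3/4.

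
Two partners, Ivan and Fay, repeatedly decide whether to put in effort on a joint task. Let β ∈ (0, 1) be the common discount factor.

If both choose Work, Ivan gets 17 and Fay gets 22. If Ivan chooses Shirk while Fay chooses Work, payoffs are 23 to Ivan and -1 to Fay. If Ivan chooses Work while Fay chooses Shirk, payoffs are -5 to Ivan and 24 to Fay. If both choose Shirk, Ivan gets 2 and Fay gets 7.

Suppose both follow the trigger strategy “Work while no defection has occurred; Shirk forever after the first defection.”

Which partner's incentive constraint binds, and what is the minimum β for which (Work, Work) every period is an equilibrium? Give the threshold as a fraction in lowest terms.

Ivan; β ≥ 2/7

Ivan's threshold: (23−17)/(23−2) = 2/7.
Fay's threshold: (24−22)/(24−7) = 2/17.
2/7 > 2/17, so Ivan binds and β* = 2/7.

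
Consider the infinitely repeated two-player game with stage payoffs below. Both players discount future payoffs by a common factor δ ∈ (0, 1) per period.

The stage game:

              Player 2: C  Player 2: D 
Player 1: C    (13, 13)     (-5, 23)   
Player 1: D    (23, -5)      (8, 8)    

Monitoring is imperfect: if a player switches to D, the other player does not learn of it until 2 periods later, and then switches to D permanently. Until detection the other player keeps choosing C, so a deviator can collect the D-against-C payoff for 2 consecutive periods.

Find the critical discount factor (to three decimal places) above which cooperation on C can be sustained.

The best deviation is to choose D for all 2 undetected periods, earning 23 each, then 8 forever once detected.
Deviation value: 23(1−δ^2)/(1−δ) + 8δ^2/(1−δ); cooperation value: 13/(1−δ).
IC: 13 ≥ 23(1−δ^2) + 8δ^2 = 23 − 15δ^2.
So δ^2 ≥ 10/15 = 2/3, giving δ ≥ (2/3)^(1/2) ≈ 0.816.

0.816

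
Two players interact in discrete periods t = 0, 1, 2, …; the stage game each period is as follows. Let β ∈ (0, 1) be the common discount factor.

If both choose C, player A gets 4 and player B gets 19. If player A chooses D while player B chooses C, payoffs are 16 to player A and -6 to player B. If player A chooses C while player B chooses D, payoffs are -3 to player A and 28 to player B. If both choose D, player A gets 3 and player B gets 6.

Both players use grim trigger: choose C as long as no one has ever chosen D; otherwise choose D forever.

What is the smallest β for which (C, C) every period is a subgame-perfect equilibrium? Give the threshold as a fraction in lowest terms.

player A: cooperation gives 4 each period; deviation gives 16 once then 3 forever.
  4/(1−β) ≥ 16 + 3β/(1−β) ⇒ β ≥ 12/13.
player B: cooperation gives 19 each period; deviation gives 28 once then 6 forever.
  β ≥ 9/22.
Both must hold, so the binding constraint is player A's: β ≥ 12/13.

12/13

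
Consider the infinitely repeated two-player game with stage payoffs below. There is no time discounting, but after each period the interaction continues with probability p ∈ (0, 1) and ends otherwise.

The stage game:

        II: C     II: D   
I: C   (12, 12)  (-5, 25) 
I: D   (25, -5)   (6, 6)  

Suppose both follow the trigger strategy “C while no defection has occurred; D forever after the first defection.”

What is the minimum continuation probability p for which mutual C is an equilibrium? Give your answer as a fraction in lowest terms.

13/19

Expected cooperation value is 12 + p·12 + p²·12 + … = 12/(1−p); deviation gives 25 + p·6/(1−p).
12 ≥ 25(1−p) + 6p ⇒ 19p ≥ 13 ⇒ p ≥ 13/19.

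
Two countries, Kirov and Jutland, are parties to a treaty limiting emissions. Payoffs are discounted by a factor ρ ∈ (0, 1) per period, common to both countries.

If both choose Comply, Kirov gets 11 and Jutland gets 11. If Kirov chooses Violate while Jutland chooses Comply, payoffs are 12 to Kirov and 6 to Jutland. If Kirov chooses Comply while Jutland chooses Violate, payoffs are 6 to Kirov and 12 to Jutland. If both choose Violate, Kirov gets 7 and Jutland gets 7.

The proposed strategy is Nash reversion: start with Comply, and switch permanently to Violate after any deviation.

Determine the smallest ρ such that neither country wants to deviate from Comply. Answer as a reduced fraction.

Cooperation forever yields 11 each period: 11/(1−ρ).
Deviating yields 12 once, then 7 forever: 12 + 7ρ/(1−ρ).
No profitable deviation requires 11/(1−ρ) ≥ 12 + 7ρ/(1−ρ).
Multiplying by (1−ρ): 11 ≥ 12(1−ρ) + 7ρ = 12 − 5ρ.
So 5ρ ≥ 1, i.e. ρ ≥ 1/5.

1/5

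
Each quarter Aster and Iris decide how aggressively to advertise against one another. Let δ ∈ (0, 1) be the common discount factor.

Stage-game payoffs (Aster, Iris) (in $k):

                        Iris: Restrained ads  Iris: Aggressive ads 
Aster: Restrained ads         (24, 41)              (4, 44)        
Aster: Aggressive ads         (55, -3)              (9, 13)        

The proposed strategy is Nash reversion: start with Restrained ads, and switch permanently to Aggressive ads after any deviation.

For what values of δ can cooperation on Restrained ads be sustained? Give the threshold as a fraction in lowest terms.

For Aster: deviation gain 55−24 = 31, per-period punishment loss 24−9 = 15. IC gives δ ≥ 31/46.
For Iris: gain 3, loss 28 per period, so δ ≥ 3/31.
The tighter constraint is Aster's, so cooperation needs δ ≥ 31/46.

31/46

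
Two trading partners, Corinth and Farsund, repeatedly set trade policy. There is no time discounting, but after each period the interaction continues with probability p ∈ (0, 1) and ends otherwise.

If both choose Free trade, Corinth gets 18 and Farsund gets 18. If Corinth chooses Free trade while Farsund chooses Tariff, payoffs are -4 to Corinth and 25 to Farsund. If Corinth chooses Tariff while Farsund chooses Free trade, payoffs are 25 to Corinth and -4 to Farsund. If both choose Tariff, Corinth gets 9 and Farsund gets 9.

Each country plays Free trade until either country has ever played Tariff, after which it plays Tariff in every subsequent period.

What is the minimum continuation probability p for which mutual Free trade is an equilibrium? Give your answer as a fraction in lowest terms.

7/16

With no time discounting, the continuation probability p plays the role of the discount factor.
Grim-trigger IC: 18/(1−p) ≥ 25 + 9p/(1−p) ⇒ p ≥ (25−18)/(25−9) = 7/16.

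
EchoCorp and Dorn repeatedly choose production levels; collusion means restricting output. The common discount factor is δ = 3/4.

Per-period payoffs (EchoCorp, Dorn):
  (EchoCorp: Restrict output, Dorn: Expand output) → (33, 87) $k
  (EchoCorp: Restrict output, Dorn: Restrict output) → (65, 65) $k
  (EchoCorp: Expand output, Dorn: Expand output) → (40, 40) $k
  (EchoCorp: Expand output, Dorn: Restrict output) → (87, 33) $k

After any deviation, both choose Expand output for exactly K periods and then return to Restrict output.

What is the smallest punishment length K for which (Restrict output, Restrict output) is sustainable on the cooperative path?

2

IC: δ(1−δ^K)/(1−δ) ≥ (87−65)/(65−40) = 22/25.
With δ = 3/4: need 1 − δ^K ≥ 22/25·(1−3/4)/(3/4), i.e. δ^K ≤ 0.7067.
Since (3/4)^1 = 0.7500 and (3/4)^2 = 0.5625, the smallest such K is 2.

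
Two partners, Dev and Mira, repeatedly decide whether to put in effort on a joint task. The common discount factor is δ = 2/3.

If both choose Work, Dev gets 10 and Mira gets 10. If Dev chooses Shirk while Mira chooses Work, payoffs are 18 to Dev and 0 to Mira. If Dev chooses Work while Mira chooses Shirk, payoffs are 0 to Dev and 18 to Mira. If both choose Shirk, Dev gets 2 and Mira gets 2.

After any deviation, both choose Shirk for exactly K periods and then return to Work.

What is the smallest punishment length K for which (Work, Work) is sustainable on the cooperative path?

2

No profitable deviation requires (10−2)(δ+…+δ^K) ≥ 18−10, i.e. δ+…+δ^K ≥ 1 ≈ 1.0000.
With δ = 2/3, the partial sums are K=1: 0.6667, K=2: 1.1111.
K = 2 is the first length at which the sum reaches 1.0000.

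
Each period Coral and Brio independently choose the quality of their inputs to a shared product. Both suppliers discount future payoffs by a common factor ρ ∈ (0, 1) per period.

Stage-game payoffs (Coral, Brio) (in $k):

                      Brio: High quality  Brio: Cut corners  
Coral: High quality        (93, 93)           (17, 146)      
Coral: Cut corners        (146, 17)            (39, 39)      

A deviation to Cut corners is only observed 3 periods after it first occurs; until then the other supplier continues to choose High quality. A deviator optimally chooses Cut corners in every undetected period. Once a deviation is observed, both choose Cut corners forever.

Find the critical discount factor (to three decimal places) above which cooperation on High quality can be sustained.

0.791

Deviating for the 3 undetected periods gains 146−93 = 53 per period over cooperation, then loses 93−39 = 54 per period forever once punishment starts.
Gain: 53(1 + ρ + … + ρ^2); loss: 54·ρ^3/(1−ρ).
No profitable deviation ⇔ 53(1−ρ^3) ≤ 54·ρ^3, i.e. ρ^3 ≥ 53/(53+54) = 53/107.
Hence ρ ≥ (53/107)^(1/3) ≈ 0.791.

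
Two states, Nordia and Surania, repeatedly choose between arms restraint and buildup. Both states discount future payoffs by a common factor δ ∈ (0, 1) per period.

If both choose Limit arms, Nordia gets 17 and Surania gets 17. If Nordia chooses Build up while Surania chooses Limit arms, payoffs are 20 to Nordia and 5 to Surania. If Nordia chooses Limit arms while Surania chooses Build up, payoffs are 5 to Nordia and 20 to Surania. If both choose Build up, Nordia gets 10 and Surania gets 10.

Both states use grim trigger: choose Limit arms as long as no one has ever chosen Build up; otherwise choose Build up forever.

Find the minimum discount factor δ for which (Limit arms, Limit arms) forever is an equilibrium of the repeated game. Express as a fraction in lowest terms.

One-period gain from deviating is 20 − 17 = 3. The loss is 17 − 10 = 7 in every subsequent period, with present value 7·δ/(1−δ).
Deviation is unprofitable when 7·δ/(1−δ) ≥ 3, i.e. δ/(1−δ) ≥ 3/7.
Equivalently δ ≥ 3/(3+7) = 3/10.

3/10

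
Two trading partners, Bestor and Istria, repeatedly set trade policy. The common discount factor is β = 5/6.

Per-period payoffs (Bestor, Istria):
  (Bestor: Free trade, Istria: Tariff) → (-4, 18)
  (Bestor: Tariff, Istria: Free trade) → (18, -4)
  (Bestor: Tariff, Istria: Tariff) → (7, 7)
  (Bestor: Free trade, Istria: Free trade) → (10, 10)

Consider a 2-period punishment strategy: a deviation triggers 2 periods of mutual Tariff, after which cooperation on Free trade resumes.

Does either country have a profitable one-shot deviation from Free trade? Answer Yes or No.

Yes

A one-shot deviation gives 18 now, then 7 for 2 periods, then back to 10.
Gain from deviating: (18−10) today; loss: (10−7) in each of the next 2 periods.
No-deviation condition: (10−7)(β+…+β^2) ≥ 18−10, i.e. β+…+β^2 ≥ 8/3.
At β = 5/6: β+…+β^2 = 1.5278 < 2.6667.
So cooperation is not sustainable.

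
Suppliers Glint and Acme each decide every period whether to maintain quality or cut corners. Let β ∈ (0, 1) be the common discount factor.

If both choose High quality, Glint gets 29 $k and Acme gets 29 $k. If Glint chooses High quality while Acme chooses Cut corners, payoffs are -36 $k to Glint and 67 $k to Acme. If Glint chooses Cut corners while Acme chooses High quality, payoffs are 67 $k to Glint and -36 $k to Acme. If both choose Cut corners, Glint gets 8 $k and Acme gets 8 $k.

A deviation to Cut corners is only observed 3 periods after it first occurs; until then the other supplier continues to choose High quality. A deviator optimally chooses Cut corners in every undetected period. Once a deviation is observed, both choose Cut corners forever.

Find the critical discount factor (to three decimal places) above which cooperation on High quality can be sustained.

0.864

Deviating for the 3 undetected periods gains 67−29 = 38 per period over cooperation, then loses 29−8 = 21 per period forever once punishment starts.
Gain: 38(1 + β + … + β^2); loss: 21·β^3/(1−β).
No profitable deviation ⇔ 38(1−β^3) ≤ 21·β^3, i.e. β^3 ≥ 38/(38+21) = 38/59.
Hence β ≥ (38/59)^(1/3) ≈ 0.864.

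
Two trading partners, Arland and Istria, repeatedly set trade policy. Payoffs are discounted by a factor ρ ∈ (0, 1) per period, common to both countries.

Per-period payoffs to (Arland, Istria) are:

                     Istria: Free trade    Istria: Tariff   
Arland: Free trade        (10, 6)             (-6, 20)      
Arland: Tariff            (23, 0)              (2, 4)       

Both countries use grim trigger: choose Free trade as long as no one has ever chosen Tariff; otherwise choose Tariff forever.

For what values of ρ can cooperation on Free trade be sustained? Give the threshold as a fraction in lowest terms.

For Arland: deviation gain 23−10 = 13, per-period punishment loss 10−2 = 8. IC gives ρ ≥ 13/21.
For Istria: gain 14, loss 2 per period, so ρ ≥ 14/16 = 7/8.
The tighter constraint is Istria's, so cooperation needs ρ ≥ 7/8.

7/8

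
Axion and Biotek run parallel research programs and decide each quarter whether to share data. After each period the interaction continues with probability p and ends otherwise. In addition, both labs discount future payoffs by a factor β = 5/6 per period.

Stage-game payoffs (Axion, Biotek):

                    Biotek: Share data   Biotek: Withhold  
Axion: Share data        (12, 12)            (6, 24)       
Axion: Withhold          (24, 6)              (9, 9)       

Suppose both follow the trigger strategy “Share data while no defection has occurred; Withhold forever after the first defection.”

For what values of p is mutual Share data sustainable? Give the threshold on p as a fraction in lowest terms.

24/25

Expected continuation weight on next period's payoff is β·p = 5/6·p, which plays the role of the discount factor.
Cooperation requires 5/6·p ≥ (24−12)/(24−9) = 4/5, hence p ≥ 24/25.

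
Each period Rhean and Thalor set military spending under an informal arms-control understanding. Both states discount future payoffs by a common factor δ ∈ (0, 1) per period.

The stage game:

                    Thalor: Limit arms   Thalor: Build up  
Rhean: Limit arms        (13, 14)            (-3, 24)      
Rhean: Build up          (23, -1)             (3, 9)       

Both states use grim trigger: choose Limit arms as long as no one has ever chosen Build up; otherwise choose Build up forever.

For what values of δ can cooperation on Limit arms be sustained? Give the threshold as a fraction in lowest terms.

2/3

Rhean: cooperation gives 13 each period; deviation gives 23 once then 3 forever.
  13/(1−δ) ≥ 23 + 3δ/(1−δ) ⇒ δ ≥ 10/20 = 1/2.
Thalor: cooperation gives 14 each period; deviation gives 24 once then 9 forever.
  δ ≥ 10/15 = 2/3.
Both must hold, so the binding constraint is Thalor's: δ ≥ 2/3.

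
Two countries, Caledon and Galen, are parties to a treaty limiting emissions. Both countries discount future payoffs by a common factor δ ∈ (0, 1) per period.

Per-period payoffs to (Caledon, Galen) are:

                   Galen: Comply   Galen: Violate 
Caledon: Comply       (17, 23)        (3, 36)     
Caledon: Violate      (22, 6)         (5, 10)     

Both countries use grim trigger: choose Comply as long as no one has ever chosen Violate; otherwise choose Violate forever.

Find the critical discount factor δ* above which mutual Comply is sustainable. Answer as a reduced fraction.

1/2

Caledon's threshold: (22−17)/(22−5) = 5/17.
Galen's threshold: (36−23)/(36−10) = 1/2.
5/17 < 1/2, so Galen binds and δ* = 1/2.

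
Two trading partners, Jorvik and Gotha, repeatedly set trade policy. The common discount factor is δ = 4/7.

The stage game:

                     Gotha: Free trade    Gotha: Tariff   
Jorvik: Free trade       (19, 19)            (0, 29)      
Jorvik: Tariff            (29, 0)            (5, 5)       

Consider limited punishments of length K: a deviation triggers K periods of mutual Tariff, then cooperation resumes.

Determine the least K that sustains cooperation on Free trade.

Need Σ_{k=1}^{K} δ^k ≥ (29−19)/(19−5) = 0.7143 at δ = 4/7.
At K = 1 the sum is 0.5714 < 0.7143; at K = 2 it is 0.8980 ≥ 0.7143.
So the minimum punishment length is K = 2.

2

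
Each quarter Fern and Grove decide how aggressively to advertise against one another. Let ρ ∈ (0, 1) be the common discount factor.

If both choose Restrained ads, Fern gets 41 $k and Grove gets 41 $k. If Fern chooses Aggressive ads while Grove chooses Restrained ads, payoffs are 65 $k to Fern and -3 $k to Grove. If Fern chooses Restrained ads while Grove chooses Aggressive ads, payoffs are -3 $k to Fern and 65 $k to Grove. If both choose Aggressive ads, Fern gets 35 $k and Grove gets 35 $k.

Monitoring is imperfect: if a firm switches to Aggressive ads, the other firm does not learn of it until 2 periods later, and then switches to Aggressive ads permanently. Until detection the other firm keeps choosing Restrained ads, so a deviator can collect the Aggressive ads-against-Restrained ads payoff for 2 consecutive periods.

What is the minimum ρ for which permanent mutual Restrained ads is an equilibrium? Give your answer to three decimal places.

0.894

The best deviation is to choose Aggressive ads for all 2 undetected periods, earning 65 each, then 35 forever once detected.
Deviation value: 65(1−ρ^2)/(1−ρ) + 35ρ^2/(1−ρ); cooperation value: 41/(1−ρ).
IC: 41 ≥ 65(1−ρ^2) + 35ρ^2 = 65 − 30ρ^2.
So ρ^2 ≥ 24/30 = 4/5, giving ρ ≥ (4/5)^(1/2) ≈ 0.894.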